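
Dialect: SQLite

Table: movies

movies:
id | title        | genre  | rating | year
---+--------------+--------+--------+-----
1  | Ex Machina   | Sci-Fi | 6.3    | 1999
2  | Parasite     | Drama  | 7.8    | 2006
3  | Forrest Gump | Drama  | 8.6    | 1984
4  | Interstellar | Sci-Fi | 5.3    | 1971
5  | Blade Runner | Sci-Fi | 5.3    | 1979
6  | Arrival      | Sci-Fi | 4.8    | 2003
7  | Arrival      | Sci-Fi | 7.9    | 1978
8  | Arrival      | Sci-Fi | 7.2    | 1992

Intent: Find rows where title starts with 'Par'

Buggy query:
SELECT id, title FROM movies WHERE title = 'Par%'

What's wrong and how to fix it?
Bug: Wildcards only work with LIKE; '=' treats '%' as a literal character

Fix: Use LIKE for wildcard pattern matching

Corrected query:
SELECT id, title FROM movies WHERE title LIKE 'Par%'

Result:
id | title   
---+---------
2  | Parasite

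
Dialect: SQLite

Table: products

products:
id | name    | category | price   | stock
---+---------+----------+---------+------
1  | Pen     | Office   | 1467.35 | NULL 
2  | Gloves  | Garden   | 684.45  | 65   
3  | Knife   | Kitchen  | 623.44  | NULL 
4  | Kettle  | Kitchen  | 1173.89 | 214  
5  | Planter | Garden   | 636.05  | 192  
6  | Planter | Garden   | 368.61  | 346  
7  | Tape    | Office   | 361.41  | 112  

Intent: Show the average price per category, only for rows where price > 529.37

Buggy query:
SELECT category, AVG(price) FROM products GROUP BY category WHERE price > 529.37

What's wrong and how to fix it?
Bug: WHERE cannot follow GROUP BY

Fix: Move the WHERE clause before GROUP BY

Corrected query:
SELECT category, AVG(price) FROM products WHERE price > 529.37 GROUP BY category

Result:
category | AVG(price)
---------+-----------
Garden   | 660.25    
Kitchen  | 898.665   
Office   | 1467.35   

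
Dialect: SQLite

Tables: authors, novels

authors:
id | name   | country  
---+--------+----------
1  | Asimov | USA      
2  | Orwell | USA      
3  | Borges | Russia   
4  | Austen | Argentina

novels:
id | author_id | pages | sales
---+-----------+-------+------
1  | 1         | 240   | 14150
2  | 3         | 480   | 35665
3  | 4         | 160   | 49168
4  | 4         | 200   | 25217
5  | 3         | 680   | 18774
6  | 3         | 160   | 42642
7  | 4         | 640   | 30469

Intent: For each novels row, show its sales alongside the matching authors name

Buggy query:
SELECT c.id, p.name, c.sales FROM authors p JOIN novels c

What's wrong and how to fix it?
Bug: JOIN with no ON clause produces a cartesian product; every novels row pairs with every authors row

Fix: Specify the join condition linking the foreign key to the parent id

Corrected query:
SELECT c.id, p.name, c.sales FROM authors p JOIN novels c ON c.author_id = p.id

Result:
id | name   | sales
---+--------+------
1  | Asimov | 14150
2  | Borges | 35665
3  | Austen | 49168
4  | Austen | 25217
5  | Borges | 18774
6  | Borges | 42642
7  | Austen | 30469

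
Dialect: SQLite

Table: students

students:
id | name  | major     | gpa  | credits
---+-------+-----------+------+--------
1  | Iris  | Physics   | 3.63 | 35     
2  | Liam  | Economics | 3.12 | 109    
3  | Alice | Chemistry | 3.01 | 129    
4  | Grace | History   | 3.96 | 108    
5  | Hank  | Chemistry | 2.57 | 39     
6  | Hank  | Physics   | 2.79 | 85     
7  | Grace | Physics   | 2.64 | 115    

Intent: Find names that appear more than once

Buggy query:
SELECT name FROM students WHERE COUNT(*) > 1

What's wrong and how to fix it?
Bug: COUNT(*) is an aggregate and cannot be used in WHERE

Fix: Group first, then use HAVING for the count condition

Corrected query:
SELECT name FROM students GROUP BY name HAVING COUNT(*) > 1

Result:
name 
-----
Grace
Hank 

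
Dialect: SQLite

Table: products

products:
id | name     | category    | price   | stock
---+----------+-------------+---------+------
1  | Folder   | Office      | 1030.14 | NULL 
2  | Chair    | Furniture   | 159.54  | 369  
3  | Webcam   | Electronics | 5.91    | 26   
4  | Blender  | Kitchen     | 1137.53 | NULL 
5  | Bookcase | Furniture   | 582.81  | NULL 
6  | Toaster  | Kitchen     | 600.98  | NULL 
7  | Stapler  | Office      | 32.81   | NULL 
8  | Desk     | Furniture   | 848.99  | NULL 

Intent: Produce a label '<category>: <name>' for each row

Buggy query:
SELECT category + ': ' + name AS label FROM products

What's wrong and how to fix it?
Bug: '+' is numeric addition; on text columns SQLite converts them to 0 instead of concatenating

Fix: Replace + with || to concatenate text

Corrected query:
SELECT category || ': ' || name AS label FROM products

Result:
label              
-------------------
Office: Folder     
Furniture: Chair   
Electronics: Webcam
Kitchen: Blender   
Furniture: Bookcase
Kitchen: Toaster   
Office: Stapler    
Furniture: Desk    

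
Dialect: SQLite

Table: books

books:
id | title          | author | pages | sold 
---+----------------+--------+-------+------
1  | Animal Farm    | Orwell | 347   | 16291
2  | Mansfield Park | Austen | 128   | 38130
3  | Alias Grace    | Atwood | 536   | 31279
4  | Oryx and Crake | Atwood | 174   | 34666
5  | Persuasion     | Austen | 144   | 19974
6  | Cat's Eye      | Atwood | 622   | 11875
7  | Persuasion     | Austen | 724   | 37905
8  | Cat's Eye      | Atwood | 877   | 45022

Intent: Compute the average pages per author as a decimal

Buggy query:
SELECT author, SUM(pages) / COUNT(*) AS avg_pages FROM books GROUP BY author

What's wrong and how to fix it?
Bug: Both operands are integers, so '/' performs integer division and truncates

Fix: Cast one side to REAL so the division keeps the fractional part

Corrected query:
SELECT author, SUM(pages) * 1.0 / COUNT(*) AS avg_pages FROM books GROUP BY author

Result:
author | avg_pages
-------+----------
Atwood | 552.25   
Austen | 332      
Orwell | 347      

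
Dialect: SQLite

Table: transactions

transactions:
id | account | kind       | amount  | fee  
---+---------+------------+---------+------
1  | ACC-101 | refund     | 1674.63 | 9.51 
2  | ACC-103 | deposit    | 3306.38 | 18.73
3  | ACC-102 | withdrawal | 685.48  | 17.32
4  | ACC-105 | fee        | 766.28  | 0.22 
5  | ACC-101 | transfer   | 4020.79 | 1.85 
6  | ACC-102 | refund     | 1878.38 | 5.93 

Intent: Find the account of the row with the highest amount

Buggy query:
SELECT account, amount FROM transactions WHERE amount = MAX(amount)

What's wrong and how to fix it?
Bug: MAX(amount) is an aggregate and cannot be used directly in WHERE

Fix: Wrap MAX in a scalar subquery so WHERE compares against a single value

Corrected query:
SELECT account, amount FROM transactions WHERE amount = (SELECT MAX(amount) FROM transactions)

Result:
account | amount 
--------+--------
ACC-101 | 4020.79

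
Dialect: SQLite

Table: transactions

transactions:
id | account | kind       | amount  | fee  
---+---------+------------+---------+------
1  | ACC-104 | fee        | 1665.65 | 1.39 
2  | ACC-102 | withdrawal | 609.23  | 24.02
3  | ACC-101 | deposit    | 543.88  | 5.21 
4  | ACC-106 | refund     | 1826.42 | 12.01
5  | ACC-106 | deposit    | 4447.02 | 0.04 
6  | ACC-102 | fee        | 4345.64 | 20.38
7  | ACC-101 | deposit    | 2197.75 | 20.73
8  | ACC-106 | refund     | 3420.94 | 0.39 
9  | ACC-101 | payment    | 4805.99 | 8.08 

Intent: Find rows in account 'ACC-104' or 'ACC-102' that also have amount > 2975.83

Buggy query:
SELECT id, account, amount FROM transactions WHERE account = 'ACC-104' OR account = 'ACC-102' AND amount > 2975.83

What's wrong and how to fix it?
Bug: AND binds tighter than OR, so this parses as account = 'ACC-104' OR (account = 'ACC-102' AND amount > 2975.83)

Fix: Add parentheses around the OR so the AND applies to both alternatives

Corrected query:
SELECT id, account, amount FROM transactions WHERE (account = 'ACC-104' OR account = 'ACC-102') AND amount > 2975.83

Result:
id | account | amount 
---+---------+--------
6  | ACC-102 | 4345.64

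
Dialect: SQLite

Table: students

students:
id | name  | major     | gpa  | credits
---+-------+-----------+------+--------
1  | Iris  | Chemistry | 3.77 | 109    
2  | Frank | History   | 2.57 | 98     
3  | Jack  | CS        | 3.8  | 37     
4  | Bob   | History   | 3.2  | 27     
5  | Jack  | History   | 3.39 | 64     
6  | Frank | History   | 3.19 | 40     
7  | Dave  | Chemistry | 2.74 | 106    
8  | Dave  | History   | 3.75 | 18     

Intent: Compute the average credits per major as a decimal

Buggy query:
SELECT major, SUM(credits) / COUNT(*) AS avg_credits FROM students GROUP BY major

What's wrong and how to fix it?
Bug: Both operands are integers, so '/' performs integer division and truncates

Fix: Multiply by 1.0 (or CAST to REAL) to force floating-point division

Corrected query:
SELECT major, SUM(credits) * 1.0 / COUNT(*) AS avg_credits FROM students GROUP BY major

Result:
major     | avg_credits
----------+------------
CS        | 37         
Chemistry | 107.5      
History   | 49.4       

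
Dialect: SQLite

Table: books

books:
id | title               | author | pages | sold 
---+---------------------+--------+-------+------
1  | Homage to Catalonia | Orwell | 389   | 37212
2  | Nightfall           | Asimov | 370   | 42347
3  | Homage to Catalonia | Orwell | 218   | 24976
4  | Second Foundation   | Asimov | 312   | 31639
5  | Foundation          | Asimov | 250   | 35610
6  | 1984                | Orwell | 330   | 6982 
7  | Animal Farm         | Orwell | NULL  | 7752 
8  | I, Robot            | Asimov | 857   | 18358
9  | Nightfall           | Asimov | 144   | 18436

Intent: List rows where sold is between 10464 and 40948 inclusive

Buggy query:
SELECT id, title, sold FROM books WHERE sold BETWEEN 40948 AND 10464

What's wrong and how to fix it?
Bug: The bounds are reversed; BETWEEN a AND b requires a <= b to match anything

Fix: Swap the bounds so the smaller value comes first

Corrected query:
SELECT id, title, sold FROM books WHERE sold BETWEEN 10464 AND 40948

Result:
id | title               | sold 
---+---------------------+------
1  | Homage to Catalonia | 37212
3  | Homage to Catalonia | 24976
4  | Second Foundation   | 31639
5  | Foundation          | 35610
8  | I, Robot            | 18358
9  | Nightfall           | 18436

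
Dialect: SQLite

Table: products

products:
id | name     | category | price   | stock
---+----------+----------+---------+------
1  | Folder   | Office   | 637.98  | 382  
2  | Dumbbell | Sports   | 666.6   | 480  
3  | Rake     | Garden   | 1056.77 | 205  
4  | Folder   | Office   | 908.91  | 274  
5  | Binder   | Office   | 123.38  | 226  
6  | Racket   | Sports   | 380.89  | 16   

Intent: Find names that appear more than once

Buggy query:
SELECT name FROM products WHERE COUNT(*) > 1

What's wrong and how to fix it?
Bug: COUNT(*) is an aggregate and cannot be used in WHERE

Fix: Group first, then use HAVING for the count condition

Corrected query:
SELECT name FROM products GROUP BY name HAVING COUNT(*) > 1

Result:
name  
------
Folder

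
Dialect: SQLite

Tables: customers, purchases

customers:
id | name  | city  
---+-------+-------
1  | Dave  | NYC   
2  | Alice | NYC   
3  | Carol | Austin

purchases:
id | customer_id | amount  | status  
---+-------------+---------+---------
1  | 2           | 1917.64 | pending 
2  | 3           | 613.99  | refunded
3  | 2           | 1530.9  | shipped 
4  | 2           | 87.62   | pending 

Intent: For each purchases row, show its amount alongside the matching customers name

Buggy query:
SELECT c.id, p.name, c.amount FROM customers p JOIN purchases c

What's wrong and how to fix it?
Bug: Missing join condition: each purchases row is matched to all customers rows instead of just its own

Fix: Specify the join condition linking the foreign key to the parent id

Corrected query:
SELECT c.id, p.name, c.amount FROM customers p JOIN purchases c ON c.customer_id = p.id

Result:
id | name  | amount 
---+-------+--------
1  | Alice | 1917.64
2  | Carol | 613.99 
3  | Alice | 1530.9 
4  | Alice | 87.62  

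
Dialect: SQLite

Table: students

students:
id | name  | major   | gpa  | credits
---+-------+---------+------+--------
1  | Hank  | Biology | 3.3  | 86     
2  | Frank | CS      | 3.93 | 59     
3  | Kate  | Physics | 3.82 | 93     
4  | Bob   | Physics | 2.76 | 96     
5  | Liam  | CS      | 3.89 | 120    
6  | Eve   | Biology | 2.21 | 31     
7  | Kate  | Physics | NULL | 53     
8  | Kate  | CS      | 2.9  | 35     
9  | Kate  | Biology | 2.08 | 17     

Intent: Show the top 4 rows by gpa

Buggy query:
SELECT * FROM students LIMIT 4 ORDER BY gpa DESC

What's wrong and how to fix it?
Bug: LIMIT must come after ORDER BY

Fix: Sort with ORDER BY, then apply LIMIT

Corrected query:
SELECT * FROM students ORDER BY gpa DESC LIMIT 4

Result:
id | name  | major   | gpa  | credits
---+-------+---------+------+--------
2  | Frank | CS      | 3.93 | 59     
5  | Liam  | CS      | 3.89 | 120    
3  | Kate  | Physics | 3.82 | 93     
1  | Hank  | Biology | 3.3  | 86     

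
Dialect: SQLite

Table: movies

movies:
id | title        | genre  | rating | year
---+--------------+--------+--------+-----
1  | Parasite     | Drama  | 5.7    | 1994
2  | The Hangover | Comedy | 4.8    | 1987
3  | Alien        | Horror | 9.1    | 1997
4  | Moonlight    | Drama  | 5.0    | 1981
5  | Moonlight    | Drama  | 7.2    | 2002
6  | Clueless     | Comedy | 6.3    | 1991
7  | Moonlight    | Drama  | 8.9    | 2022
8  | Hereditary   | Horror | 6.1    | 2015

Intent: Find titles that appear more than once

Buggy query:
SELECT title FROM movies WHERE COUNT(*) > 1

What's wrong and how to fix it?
Bug: WHERE can't reference COUNT(*); aggregates are computed after WHERE

Fix: Group first, then use HAVING for the count condition

Corrected query:
SELECT title FROM movies GROUP BY title HAVING COUNT(*) > 1

Result:
title    
---------
Moonlight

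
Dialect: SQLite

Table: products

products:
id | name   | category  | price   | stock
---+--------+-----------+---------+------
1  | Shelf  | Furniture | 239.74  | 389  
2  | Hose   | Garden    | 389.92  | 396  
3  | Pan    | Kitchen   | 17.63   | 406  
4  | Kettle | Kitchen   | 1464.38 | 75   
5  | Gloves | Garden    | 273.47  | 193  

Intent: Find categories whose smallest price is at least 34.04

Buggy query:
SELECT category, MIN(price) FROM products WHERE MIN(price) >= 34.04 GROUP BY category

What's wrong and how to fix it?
Bug: Aggregates like MIN are computed per group after WHERE runs

Fix: Use HAVING for the per-group MIN condition

Corrected query:
SELECT category, MIN(price) FROM products GROUP BY category HAVING MIN(price) >= 34.04

Result:
category  | MIN(price)
----------+-----------
Furniture | 239.74    
Garden    | 273.47    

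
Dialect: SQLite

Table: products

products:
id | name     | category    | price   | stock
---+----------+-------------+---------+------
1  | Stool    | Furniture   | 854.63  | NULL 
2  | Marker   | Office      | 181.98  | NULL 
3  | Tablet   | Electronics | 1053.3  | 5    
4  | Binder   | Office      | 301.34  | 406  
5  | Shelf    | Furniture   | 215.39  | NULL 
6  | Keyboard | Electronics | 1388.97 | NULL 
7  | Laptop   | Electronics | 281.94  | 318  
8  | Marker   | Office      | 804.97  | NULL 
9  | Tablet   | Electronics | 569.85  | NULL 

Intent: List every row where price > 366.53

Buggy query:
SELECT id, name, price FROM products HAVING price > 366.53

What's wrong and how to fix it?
Bug: HAVING filters the output of aggregation, but this query has no GROUP BY and no aggregate functions, so SQLite rejects it (HAVING clause on a non-aggregate query); the condition here is per row

Fix: Use WHERE for row-level filtering

Corrected query:
SELECT id, name, price FROM products WHERE price > 366.53

Result:
id | name     | price  
---+----------+--------
1  | Stool    | 854.63 
3  | Tablet   | 1053.3 
6  | Keyboard | 1388.97
8  | Marker   | 804.97 
9  | Tablet   | 569.85 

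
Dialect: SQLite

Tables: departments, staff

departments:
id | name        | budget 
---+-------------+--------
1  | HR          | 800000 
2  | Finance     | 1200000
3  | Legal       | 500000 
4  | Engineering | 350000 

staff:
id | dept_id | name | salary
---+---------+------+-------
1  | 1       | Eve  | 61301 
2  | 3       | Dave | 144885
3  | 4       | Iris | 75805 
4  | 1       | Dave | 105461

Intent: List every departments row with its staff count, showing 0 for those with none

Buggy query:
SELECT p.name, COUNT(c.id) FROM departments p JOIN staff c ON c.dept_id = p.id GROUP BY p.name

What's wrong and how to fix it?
Bug: An inner join excludes parents with zero children

Fix: Use LEFT JOIN so parents without children still appear (COUNT(c.id) gives 0)

Corrected query:
SELECT p.name, COUNT(c.id) FROM departments p LEFT JOIN staff c ON c.dept_id = p.id GROUP BY p.name

Result:
name        | COUNT(c.id)
------------+------------
Engineering | 1          
Finance     | 0          
HR          | 2          
Legal       | 1          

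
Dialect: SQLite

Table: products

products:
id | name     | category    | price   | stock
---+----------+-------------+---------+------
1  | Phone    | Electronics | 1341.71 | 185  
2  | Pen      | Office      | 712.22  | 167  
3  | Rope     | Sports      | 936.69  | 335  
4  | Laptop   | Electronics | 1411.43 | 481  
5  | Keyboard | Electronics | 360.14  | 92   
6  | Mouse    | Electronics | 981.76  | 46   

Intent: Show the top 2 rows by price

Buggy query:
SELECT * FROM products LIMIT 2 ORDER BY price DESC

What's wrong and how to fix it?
Bug: ORDER BY cannot follow LIMIT; LIMIT is the final clause

Fix: Swap the clauses: ORDER BY first, then LIMIT

Corrected query:
SELECT * FROM products ORDER BY price DESC LIMIT 2

Result:
id | name   | category    | price   | stock
---+--------+-------------+---------+------
4  | Laptop | Electronics | 1411.43 | 481  
1  | Phone  | Electronics | 1341.71 | 185  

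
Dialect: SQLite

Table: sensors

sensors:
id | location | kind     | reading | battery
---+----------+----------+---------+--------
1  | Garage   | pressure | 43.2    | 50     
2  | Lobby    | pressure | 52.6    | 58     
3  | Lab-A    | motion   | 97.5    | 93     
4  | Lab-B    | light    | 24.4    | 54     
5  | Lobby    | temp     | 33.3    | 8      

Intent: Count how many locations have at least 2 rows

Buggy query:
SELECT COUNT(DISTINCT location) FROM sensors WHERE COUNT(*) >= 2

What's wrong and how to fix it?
Bug: COUNT(*) cannot appear in WHERE; the per-group count doesn't exist yet

Fix: Use a subquery that GROUPs and filters with HAVING, then count its rows

Corrected query:
SELECT COUNT(*) FROM (SELECT location FROM sensors GROUP BY location HAVING COUNT(*) >= 2)

Result:
COUNT(*)
--------
1       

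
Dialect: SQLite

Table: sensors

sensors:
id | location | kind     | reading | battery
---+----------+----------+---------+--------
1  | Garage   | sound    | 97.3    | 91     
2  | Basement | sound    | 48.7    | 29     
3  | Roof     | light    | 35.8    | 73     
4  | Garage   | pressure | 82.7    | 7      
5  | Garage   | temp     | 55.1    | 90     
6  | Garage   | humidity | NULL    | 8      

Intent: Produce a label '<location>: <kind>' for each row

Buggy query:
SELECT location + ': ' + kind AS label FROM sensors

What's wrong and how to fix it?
Bug: SQLite uses || for string concatenation; + coerces text to numbers (yielding 0)

Fix: Use the || operator for string concatenation

Corrected query:
SELECT location || ': ' || kind AS label FROM sensors

Result:
label           
----------------
Garage: sound   
Basement: sound 
Roof: light     
Garage: pressure
Garage: temp    
Garage: humidity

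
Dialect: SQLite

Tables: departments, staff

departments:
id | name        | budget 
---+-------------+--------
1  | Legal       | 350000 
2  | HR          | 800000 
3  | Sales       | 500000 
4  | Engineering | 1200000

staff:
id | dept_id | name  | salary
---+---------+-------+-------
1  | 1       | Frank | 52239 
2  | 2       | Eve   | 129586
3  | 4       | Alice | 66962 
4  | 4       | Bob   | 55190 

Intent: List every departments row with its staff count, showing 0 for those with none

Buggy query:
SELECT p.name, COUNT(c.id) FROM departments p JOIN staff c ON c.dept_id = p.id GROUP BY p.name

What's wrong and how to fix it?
Bug: INNER JOIN drops departments rows that have no matching staff rows

Fix: Switch to LEFT JOIN to retain unmatched parent rows

Corrected query:
SELECT p.name, COUNT(c.id) FROM departments p LEFT JOIN staff c ON c.dept_id = p.id GROUP BY p.name

Result:
name        | COUNT(c.id)
------------+------------
Engineering | 2          
HR          | 1          
Legal       | 1          
Sales       | 0          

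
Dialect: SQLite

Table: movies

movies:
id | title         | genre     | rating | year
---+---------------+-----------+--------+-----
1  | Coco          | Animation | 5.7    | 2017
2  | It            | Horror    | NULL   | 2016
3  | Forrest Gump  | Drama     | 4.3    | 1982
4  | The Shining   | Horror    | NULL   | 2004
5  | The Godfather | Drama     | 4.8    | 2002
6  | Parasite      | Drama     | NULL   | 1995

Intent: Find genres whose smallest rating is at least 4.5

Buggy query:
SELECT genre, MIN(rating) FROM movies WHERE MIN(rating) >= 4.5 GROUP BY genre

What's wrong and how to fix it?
Bug: Aggregates like MIN are computed per group after WHERE runs

Fix: Replace WHERE with HAVING after the GROUP BY

Corrected query:
SELECT genre, MIN(rating) FROM movies GROUP BY genre HAVING MIN(rating) >= 4.5

Result:
genre     | MIN(rating)
----------+------------
Animation | 5.7        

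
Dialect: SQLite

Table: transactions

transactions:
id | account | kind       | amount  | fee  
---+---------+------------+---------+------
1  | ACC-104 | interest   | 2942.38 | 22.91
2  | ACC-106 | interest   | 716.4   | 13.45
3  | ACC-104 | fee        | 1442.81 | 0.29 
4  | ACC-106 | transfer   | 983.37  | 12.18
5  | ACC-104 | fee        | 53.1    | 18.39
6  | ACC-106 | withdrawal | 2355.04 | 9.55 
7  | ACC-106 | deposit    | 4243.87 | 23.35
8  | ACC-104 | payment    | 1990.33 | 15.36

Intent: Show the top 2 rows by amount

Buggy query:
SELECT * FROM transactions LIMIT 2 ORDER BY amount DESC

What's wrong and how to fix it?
Bug: ORDER BY cannot follow LIMIT; LIMIT is the final clause

Fix: Swap the clauses: ORDER BY first, then LIMIT

Corrected query:
SELECT * FROM transactions ORDER BY amount DESC LIMIT 2

Result:
id | account | kind     | amount  | fee  
---+---------+----------+---------+------
7  | ACC-106 | deposit  | 4243.87 | 23.35
1  | ACC-104 | interest | 2942.38 | 22.91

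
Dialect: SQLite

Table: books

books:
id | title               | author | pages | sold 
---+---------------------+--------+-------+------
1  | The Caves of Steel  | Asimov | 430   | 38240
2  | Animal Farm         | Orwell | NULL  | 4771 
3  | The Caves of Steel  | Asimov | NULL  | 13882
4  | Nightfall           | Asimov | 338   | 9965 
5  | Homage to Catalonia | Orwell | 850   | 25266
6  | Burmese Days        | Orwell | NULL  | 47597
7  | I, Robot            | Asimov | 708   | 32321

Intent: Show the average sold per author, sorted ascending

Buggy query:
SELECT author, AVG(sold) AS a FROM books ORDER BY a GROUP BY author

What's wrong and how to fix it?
Bug: ORDER BY appears before GROUP BY; SQL clause order requires GROUP BY first

Fix: Reorder: SELECT … FROM … GROUP BY … ORDER BY …

Corrected query:
SELECT author, AVG(sold) AS a FROM books GROUP BY author ORDER BY a

Result:
author | a    
-------+------
Asimov | 23602
Orwell | 25878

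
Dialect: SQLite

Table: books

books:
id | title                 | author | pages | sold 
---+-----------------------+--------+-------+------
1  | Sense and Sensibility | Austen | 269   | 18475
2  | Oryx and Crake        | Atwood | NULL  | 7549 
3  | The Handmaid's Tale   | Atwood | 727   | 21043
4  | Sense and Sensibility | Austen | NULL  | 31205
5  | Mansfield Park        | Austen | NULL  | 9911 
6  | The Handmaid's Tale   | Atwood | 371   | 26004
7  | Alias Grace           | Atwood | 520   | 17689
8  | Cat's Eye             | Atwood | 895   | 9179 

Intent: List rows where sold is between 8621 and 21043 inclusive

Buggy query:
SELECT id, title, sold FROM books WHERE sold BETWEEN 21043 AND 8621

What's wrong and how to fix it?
Bug: BETWEEN expects the lower bound first; with 21043 AND 8621 the range is empty

Fix: Swap the bounds so the smaller value comes first

Corrected query:
SELECT id, title, sold FROM books WHERE sold BETWEEN 8621 AND 21043

Result:
id | title                 | sold 
---+-----------------------+------
1  | Sense and Sensibility | 18475
3  | The Handmaid's Tale   | 21043
5  | Mansfield Park        | 9911 
7  | Alias Grace           | 17689
8  | Cat's Eye             | 9179 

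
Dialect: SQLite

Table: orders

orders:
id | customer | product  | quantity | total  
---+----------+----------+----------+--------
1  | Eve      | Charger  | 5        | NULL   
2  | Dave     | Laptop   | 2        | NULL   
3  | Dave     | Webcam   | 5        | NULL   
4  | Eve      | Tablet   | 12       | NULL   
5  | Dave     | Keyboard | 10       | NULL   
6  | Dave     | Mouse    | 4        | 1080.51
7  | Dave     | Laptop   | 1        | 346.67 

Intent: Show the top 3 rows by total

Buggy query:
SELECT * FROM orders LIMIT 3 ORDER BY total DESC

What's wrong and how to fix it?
Bug: ORDER BY cannot follow LIMIT; LIMIT is the final clause

Fix: Sort with ORDER BY, then apply LIMIT

Corrected query:
SELECT * FROM orders ORDER BY total DESC LIMIT 3

Result:
id | customer | product | quantity | total  
---+----------+---------+----------+--------
6  | Dave     | Mouse   | 4        | 1080.51
7  | Dave     | Laptop  | 1        | 346.67 
1  | Eve      | Charger | 5        | NULL   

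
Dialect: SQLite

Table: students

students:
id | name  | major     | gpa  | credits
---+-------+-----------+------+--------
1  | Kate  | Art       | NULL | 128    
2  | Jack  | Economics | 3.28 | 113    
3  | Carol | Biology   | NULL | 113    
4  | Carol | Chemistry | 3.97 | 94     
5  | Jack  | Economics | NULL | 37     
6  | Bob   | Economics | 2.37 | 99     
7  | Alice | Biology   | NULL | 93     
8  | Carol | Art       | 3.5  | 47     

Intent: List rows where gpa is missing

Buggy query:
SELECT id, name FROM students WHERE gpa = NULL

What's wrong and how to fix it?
Bug: '= NULL' is always unknown in SQL three-valued logic, so no rows match

Fix: Replace '= NULL' with 'IS NULL'

Corrected query:
SELECT id, name FROM students WHERE gpa IS NULL

Result:
id | name 
---+------
1  | Kate 
3  | Carol
5  | Jack 
7  | Alice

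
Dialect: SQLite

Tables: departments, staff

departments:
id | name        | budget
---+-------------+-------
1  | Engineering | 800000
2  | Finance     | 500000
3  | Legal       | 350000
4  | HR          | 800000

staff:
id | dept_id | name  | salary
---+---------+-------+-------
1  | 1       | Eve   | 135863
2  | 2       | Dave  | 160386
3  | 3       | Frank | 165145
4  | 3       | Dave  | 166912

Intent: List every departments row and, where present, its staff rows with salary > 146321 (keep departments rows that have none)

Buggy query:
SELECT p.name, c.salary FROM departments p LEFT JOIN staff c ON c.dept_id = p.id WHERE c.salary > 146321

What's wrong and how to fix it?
Bug: Filtering c.salary in WHERE discards the NULL rows produced by LEFT JOIN, turning it into an inner join

Fix: Move the right-table condition into the ON clause so unmatched parents are kept

Corrected query:
SELECT p.name, c.salary FROM departments p LEFT JOIN staff c ON c.dept_id = p.id AND c.salary > 146321

Result:
name        | salary
------------+-------
Engineering | NULL  
Finance     | 160386
Legal       | 165145
Legal       | 166912
HR          | NULL  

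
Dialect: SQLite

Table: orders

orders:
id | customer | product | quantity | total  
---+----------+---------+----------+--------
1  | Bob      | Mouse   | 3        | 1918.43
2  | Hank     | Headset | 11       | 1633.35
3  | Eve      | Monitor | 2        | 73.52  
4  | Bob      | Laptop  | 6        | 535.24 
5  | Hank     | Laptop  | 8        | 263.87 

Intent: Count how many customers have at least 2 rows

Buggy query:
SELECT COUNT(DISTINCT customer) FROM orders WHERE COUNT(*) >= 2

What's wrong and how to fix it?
Bug: COUNT(*) cannot appear in WHERE; the per-group count doesn't exist yet

Fix: Use a subquery that GROUPs and filters with HAVING, then count its rows

Corrected query:
SELECT COUNT(*) FROM (SELECT customer FROM orders GROUP BY customer HAVING COUNT(*) >= 2)

Result:
COUNT(*)
--------
2       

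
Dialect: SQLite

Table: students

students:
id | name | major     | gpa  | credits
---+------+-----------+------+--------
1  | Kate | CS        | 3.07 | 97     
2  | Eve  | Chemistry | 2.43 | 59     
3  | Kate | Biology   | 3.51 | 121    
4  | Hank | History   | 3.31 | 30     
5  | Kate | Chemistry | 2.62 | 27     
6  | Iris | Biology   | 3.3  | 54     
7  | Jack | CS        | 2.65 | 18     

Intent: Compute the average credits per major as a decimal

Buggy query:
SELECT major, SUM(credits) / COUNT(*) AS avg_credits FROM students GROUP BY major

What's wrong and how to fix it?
Bug: Both operands are integers, so '/' performs integer division and truncates

Fix: Multiply by 1.0 (or CAST to REAL) to force floating-point division

Corrected query:
SELECT major, SUM(credits) * 1.0 / COUNT(*) AS avg_credits FROM students GROUP BY major

Result:
major     | avg_credits
----------+------------
Biology   | 87.5       
CS        | 57.5       
Chemistry | 43         
History   | 30         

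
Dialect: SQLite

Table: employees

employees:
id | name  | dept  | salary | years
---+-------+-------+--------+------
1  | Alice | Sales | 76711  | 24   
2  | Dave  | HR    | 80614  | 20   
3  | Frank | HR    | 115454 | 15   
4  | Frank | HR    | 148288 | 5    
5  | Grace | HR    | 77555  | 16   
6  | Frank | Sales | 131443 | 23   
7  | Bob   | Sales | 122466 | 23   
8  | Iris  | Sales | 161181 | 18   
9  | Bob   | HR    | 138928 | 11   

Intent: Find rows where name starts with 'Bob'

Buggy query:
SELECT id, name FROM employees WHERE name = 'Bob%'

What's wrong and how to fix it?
Bug: '=' compares the literal string including the % character; pattern matching needs LIKE

Fix: Use LIKE for wildcard pattern matching

Corrected query:
SELECT id, name FROM employees WHERE name LIKE 'Bob%'

Result:
id | name
---+-----
7  | Bob 
9  | Bob 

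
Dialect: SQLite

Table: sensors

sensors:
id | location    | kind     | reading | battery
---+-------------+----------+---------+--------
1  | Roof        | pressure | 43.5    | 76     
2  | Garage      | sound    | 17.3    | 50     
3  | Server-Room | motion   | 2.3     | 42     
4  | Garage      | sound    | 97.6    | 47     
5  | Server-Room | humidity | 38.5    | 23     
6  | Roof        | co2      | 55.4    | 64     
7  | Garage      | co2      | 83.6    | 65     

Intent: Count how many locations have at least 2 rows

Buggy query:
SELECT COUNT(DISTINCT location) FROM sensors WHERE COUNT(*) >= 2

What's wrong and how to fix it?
Bug: COUNT(*) cannot appear in WHERE; the per-group count doesn't exist yet

Fix: Use a subquery that GROUPs and filters with HAVING, then count its rows

Corrected query:
SELECT COUNT(*) FROM (SELECT location FROM sensors GROUP BY location HAVING COUNT(*) >= 2)

Result:
COUNT(*)
--------
3       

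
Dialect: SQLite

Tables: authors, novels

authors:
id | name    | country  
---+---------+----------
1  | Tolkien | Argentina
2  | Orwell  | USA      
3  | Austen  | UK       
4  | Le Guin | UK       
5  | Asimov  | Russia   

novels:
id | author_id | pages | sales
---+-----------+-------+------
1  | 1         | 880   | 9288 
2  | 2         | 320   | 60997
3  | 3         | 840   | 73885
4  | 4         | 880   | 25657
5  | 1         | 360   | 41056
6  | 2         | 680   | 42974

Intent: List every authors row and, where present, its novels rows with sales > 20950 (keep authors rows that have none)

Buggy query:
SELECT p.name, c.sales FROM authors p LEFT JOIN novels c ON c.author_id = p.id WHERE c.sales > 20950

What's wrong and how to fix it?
Bug: Filtering c.sales in WHERE discards the NULL rows produced by LEFT JOIN, turning it into an inner join

Fix: Move the right-table condition into the ON clause so unmatched parents are kept

Corrected query:
SELECT p.name, c.sales FROM authors p LEFT JOIN novels c ON c.author_id = p.id AND c.sales > 20950

Result:
name    | sales
--------+------
Tolkien | 41056
Orwell  | 42974
Orwell  | 60997
Austen  | 73885
Le Guin | 25657
Asimov  | NULL 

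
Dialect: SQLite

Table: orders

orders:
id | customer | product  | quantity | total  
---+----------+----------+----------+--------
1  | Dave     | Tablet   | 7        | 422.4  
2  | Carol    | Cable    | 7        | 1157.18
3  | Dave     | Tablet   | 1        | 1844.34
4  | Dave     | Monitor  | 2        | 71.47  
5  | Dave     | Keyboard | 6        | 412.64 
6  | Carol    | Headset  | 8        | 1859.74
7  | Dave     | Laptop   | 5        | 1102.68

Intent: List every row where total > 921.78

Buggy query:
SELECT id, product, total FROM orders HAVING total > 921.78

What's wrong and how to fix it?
Bug: This is a non-aggregate query (no GROUP BY, no aggregates), so in SQLite the HAVING clause is invalid here; a row-level condition belongs in WHERE

Fix: Replace HAVING with WHERE since the condition applies to individual rows

Corrected query:
SELECT id, product, total FROM orders WHERE total > 921.78

Result:
id | product | total  
---+---------+--------
2  | Cable   | 1157.18
3  | Tablet  | 1844.34
6  | Headset | 1859.74
7  | Laptop  | 1102.68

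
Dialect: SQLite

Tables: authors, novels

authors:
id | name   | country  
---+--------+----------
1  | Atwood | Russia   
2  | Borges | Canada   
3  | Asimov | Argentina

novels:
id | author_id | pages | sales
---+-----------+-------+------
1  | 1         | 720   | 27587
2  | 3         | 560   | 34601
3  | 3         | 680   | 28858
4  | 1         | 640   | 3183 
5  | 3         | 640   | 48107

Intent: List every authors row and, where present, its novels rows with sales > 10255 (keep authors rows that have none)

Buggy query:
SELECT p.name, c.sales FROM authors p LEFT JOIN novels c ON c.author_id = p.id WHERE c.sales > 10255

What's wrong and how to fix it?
Bug: A WHERE condition on the right-hand table after LEFT JOIN drops unmatched parents

Fix: Put 'c.sales > 10255' in the JOIN's ON clause instead of WHERE

Corrected query:
SELECT p.name, c.sales FROM authors p LEFT JOIN novels c ON c.author_id = p.id AND c.sales > 10255

Result:
name   | sales
-------+------
Atwood | 27587
Borges | NULL 
Asimov | 28858
Asimov | 34601
Asimov | 48107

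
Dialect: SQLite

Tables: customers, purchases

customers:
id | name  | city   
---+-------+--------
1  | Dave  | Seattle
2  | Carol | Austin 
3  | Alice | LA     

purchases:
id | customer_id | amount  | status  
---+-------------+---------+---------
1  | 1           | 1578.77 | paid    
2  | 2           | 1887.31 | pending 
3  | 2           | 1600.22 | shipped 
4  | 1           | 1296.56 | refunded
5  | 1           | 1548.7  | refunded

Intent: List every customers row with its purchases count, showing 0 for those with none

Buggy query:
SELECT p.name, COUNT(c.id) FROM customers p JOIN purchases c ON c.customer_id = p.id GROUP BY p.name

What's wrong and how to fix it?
Bug: INNER JOIN drops customers rows that have no matching purchases rows

Fix: Switch to LEFT JOIN to retain unmatched parent rows

Corrected query:
SELECT p.name, COUNT(c.id) FROM customers p LEFT JOIN purchases c ON c.customer_id = p.id GROUP BY p.name

Result:
name  | COUNT(c.id)
------+------------
Alice | 0          
Carol | 2          
Dave  | 3          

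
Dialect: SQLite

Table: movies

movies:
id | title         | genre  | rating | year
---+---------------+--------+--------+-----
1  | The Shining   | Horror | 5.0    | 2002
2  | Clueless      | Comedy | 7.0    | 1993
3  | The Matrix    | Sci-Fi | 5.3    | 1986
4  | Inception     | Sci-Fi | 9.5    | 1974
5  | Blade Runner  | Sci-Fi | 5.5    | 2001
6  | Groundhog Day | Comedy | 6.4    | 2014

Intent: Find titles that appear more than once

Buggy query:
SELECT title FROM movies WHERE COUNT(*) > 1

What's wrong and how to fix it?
Bug: WHERE can't reference COUNT(*); aggregates are computed after WHERE

Fix: GROUP BY title, then filter groups with HAVING COUNT(*) > 1

Corrected query:
SELECT title FROM movies GROUP BY title HAVING COUNT(*) > 1

Result:
(no rows)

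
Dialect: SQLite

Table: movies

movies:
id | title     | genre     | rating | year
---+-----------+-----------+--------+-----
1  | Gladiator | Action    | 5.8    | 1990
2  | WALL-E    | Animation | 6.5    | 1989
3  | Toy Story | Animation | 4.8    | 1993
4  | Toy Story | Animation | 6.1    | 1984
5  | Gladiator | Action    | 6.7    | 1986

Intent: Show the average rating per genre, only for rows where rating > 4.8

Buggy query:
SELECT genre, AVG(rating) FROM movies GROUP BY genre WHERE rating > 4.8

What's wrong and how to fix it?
Bug: Row-level WHERE must come before GROUP BY in the clause order

Fix: Move the WHERE clause before GROUP BY

Corrected query:
SELECT genre, AVG(rating) FROM movies WHERE rating > 4.8 GROUP BY genre

Result:
genre     | AVG(rating)
----------+------------
Action    | 6.25       
Animation | 6.3        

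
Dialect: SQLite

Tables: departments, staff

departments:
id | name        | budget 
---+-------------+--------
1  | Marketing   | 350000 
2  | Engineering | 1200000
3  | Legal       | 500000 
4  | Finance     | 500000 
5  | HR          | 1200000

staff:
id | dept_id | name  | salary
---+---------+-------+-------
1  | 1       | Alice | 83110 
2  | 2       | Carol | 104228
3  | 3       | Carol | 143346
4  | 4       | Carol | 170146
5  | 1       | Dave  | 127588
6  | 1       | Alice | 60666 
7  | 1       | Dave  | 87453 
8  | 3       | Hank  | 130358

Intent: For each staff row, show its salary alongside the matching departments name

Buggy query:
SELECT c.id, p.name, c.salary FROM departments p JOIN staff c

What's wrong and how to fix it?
Bug: JOIN with no ON clause produces a cartesian product; every staff row pairs with every departments row

Fix: Specify the join condition linking the foreign key to the parent id

Corrected query:
SELECT c.id, p.name, c.salary FROM departments p JOIN staff c ON c.dept_id = p.id

Result:
id | name        | salary
---+-------------+-------
1  | Marketing   | 83110 
2  | Engineering | 104228
3  | Legal       | 143346
4  | Finance     | 170146
5  | Marketing   | 127588
6  | Marketing   | 60666 
7  | Marketing   | 87453 
8  | Legal       | 130358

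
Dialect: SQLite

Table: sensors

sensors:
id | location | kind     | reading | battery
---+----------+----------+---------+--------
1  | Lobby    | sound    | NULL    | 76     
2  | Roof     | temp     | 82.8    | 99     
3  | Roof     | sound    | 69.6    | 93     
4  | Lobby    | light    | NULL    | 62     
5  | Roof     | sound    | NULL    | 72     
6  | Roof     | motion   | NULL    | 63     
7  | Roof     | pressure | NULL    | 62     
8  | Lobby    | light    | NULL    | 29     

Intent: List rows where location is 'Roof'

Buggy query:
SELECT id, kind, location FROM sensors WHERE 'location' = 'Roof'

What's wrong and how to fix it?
Bug: Single quotes denote string literals in SQL; the column name is being compared as a constant string

Fix: Remove the quotes around the column name (or use double quotes for an identifier)

Corrected query:
SELECT id, kind, location FROM sensors WHERE location = 'Roof'

Result:
id | kind     | location
---+----------+---------
2  | temp     | Roof    
3  | sound    | Roof    
5  | sound    | Roof    
6  | motion   | Roof    
7  | pressure | Roof    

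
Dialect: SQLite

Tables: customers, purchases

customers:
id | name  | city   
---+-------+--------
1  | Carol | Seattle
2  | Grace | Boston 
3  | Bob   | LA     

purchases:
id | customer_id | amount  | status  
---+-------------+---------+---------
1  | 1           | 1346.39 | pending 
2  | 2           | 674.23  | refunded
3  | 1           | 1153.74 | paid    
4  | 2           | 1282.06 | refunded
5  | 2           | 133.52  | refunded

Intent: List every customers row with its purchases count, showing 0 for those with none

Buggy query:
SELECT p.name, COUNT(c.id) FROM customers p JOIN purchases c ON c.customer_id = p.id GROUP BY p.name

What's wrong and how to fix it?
Bug: INNER JOIN drops customers rows that have no matching purchases rows

Fix: Use LEFT JOIN so parents without children still appear (COUNT(c.id) gives 0)

Corrected query:
SELECT p.name, COUNT(c.id) FROM customers p LEFT JOIN purchases c ON c.customer_id = p.id GROUP BY p.name

Result:
name  | COUNT(c.id)
------+------------
Bob   | 0          
Carol | 2          
Grace | 3          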